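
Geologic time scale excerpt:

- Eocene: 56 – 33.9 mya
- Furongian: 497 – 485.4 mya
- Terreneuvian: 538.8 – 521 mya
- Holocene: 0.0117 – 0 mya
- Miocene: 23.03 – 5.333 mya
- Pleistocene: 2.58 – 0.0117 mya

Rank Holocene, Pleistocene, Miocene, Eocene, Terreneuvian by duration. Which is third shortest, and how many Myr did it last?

Durations: Holocene 0.0117; Pleistocene 2.5683; Miocene 17.697; Eocene 22.1; Terreneuvian 17.8 Myr.
Sorted shortest-first: Holocene (0.0117), Pleistocene (2.5683), Miocene (17.697), Terreneuvian (17.8), Eocene (22.1).
The third shortest is Miocene at 17.697 Myr.

Miocene, 17.697 million years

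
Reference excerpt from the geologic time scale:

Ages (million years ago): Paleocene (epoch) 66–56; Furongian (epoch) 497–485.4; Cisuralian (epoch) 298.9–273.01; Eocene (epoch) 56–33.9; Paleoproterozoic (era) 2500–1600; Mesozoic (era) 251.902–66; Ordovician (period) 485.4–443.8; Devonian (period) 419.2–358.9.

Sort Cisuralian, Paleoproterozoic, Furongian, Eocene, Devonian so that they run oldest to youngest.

The oldest of these is Paleoproterozoic (starts 2500 Ma) and the youngest is Eocene (ends 33.9 Ma).
In between, by decreasing start age: Furongian (497), Devonian (419.2), Cisuralian (298.9).

Paleoproterozoic, then Furongian, then Devonian, then Cisuralian, then Eocene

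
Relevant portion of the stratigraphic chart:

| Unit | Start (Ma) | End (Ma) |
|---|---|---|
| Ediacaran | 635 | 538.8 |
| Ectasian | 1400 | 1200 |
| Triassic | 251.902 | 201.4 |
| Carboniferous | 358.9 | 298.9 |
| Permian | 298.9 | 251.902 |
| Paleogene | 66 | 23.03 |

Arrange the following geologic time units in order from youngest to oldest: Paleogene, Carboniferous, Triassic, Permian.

The oldest of these is Carboniferous (starts 358.9 Ma) and the youngest is Paleogene (ends 23.03 Ma).
In between, by decreasing start age: Permian (298.9), Triassic (251.902).
Listing youngest first means reversing that sequence.

Paleogene → Triassic → Permian → Carboniferous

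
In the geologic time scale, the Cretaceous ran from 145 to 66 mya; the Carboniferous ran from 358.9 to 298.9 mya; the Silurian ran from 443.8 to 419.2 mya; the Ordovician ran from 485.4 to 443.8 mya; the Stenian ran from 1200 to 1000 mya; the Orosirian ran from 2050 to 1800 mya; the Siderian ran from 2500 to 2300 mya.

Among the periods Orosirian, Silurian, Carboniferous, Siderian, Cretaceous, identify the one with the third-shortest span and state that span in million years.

Cretaceous, 79 million years

Durations: Orosirian 250; Silurian 24.6; Carboniferous 60; Siderian 200; Cretaceous 79 Myr.
Sorted shortest-first: Silurian (24.6), Carboniferous (60), Cretaceous (79), Siderian (200), Orosirian (250).
The third shortest is Cretaceous at 79 Myr.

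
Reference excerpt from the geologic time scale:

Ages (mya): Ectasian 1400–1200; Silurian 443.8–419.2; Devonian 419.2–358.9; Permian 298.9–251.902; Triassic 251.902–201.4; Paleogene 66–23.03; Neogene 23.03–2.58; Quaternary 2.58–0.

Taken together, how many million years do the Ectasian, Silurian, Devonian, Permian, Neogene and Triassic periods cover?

Duration is start − end for each: (1400 − 1200) + (443.8 − 419.2) + (419.2 − 358.9) + (298.9 − 251.902) + (23.03 − 2.58) + (251.902 − 201.4).
That is 200 + 24.6 + 60.3 + 46.998 + 20.45 + 50.502, which totals 402.85 million years.

402.85 million years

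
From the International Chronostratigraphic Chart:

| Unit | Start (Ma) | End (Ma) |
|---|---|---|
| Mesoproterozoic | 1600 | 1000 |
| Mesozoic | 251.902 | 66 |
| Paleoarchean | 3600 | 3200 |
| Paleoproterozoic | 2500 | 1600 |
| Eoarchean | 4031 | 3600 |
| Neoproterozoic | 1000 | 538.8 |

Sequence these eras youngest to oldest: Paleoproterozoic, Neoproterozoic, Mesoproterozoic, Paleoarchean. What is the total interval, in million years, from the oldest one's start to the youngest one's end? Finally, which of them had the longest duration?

Neoproterozoic, Mesoproterozoic, Paleoproterozoic, Paleoarchean; total span 3061.2 Myr; longest is Paleoproterozoic

Start ages (Ma): Paleoarchean 3600, Paleoproterozoic 2500, Mesoproterozoic 1600, Neoproterozoic 1000.
Ordered youngest to oldest: Neoproterozoic, Mesoproterozoic, Paleoproterozoic, Paleoarchean.
Span = 3600 − 538.8 = 3061.2 Myr.
Durations: Mesoproterozoic 600, Paleoproterozoic 900, Neoproterozoic 461.2, Paleoarchean 400 → longest is Paleoproterozoic (900 Myr).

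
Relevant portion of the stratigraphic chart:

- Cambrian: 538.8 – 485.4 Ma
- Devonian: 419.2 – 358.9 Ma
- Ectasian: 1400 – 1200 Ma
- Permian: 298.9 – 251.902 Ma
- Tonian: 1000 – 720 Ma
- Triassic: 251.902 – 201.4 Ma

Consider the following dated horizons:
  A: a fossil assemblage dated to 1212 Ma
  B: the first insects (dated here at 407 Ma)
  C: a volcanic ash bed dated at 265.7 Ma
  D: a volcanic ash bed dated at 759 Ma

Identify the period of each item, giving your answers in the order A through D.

Match each age against the start–end ranges in the excerpt: A = 1212 Ma → Ectasian (1400–1200); B = 407 Ma → Devonian (419.2–358.9); C = 265.7 Ma → Permian (298.9–251.902); D = 759 Ma → Tonian (1000–720).

A — Ectasian; B — Devonian; C — Permian; D — Tonian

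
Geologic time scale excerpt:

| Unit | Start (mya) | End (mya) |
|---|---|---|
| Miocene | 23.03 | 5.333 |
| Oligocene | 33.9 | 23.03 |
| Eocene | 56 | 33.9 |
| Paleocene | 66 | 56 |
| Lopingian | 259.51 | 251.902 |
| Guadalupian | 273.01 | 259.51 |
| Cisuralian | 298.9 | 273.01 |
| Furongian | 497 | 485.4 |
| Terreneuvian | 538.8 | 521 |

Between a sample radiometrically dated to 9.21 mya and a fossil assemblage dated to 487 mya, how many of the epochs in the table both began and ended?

487 Ma sits inside the Furongian (497–485.4) and 9.21 Ma inside the Miocene (23.03–5.333); neither of those is wholly between the two dates.
The listed epochs lying completely between them are Cisuralian, Guadalupian, Lopingian, Paleocene, Eocene, Oligocene — 6 in all.

6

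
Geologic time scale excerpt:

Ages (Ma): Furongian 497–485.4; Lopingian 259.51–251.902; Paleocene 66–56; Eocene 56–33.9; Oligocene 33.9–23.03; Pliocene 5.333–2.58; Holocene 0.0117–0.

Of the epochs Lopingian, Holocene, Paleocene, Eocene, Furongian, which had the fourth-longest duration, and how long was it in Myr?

Start − end for each: Lopingian 259.51 − 251.902 = 7.608; Holocene 0.0117 − 0 = 0.0117; Paleocene 66 − 56 = 10; Eocene 56 − 33.9 = 22.1; Furongian 497 − 485.4 = 11.6.
Ranking these from longest: Eocene > Furongian > Paleocene > Lopingian > Holocene.
Position 4 in that ranking is Lopingian, which lasted 7.608 Myr.

Lopingian, 7.608 million years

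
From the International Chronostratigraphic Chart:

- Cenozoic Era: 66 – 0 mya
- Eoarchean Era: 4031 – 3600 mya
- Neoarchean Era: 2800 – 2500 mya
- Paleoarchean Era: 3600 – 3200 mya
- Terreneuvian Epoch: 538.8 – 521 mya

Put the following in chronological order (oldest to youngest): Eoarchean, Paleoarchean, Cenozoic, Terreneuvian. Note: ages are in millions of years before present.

Eoarchean, Paleoarchean, Terreneuvian, Cenozoic

Read off each span (Ma): Eoarchean 4031–3600; Paleoarchean 3600–3200; Cenozoic 66–0; Terreneuvian 538.8–521.
Larger Ma is older, so oldest→youngest is Eoarchean, Paleoarchean, Terreneuvian, Cenozoic.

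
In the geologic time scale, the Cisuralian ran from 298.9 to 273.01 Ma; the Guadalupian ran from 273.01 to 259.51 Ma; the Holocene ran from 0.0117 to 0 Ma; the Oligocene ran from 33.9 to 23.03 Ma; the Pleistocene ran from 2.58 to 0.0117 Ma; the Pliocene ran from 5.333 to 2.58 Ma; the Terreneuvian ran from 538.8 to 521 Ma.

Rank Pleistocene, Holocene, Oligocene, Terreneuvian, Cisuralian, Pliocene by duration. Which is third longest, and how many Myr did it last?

Start − end for each: Pleistocene 2.58 − 0.0117 = 2.5683; Holocene 0.0117 − 0 = 0.0117; Oligocene 33.9 − 23.03 = 10.87; Terreneuvian 538.8 − 521 = 17.8; Cisuralian 298.9 − 273.01 = 25.89; Pliocene 5.333 − 2.58 = 2.753.
Ranking these from longest: Cisuralian > Terreneuvian > Oligocene > Pliocene > Pleistocene > Holocene.
Position 3 in that ranking is Oligocene, which lasted 10.87 Myr.

Oligocene, 10.87 million years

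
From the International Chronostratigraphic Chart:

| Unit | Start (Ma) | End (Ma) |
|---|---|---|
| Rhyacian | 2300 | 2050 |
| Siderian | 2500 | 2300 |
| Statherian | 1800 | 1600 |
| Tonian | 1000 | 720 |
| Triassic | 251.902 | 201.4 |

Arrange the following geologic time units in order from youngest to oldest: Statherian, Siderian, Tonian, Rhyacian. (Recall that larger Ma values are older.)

Tonian, then Statherian, then Rhyacian, then Siderian

Read off each span (Ma): Statherian 1800–1600; Siderian 2500–2300; Tonian 1000–720; Rhyacian 2300–2050.
Larger Ma is older, so oldest→youngest is Siderian, Rhyacian, Statherian, Tonian; reverse it for youngest→oldest.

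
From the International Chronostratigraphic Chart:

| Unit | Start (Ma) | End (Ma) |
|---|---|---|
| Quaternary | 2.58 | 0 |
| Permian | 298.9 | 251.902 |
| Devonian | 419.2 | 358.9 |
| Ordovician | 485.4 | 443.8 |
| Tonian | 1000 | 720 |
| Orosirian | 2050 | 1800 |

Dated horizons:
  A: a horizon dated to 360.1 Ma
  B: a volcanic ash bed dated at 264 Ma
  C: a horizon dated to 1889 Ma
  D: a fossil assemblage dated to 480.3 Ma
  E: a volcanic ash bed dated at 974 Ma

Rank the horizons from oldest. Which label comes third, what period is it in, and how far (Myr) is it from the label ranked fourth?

Larger Ma means older, so oldest first: C 1889 > E 974 > D 480.3 > A 360.1 > B 264.
Counting 3 along gives D (480.3 Ma); the excerpt puts that inside the Ordovician, 485.4–443.8 Ma.
Next in line is A (360.1 Ma), and 480.3 − 360.1 = 120.2 Myr.

D, in the Ordovician; 120.2 million years to A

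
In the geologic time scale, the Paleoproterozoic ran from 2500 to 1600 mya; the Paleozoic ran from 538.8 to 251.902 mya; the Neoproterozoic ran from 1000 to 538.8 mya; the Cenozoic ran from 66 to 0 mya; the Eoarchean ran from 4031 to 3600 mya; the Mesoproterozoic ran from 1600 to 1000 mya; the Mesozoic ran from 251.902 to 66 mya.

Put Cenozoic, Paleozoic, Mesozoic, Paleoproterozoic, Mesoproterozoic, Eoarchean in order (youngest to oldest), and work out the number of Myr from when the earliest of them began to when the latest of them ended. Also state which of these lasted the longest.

From the excerpt: Cenozoic 66–0; Paleozoic 538.8–251.902; Mesozoic 251.902–66; Paleoproterozoic 2500–1600; Mesoproterozoic 1600–1000; Eoarchean 4031–3600 (Ma).
Larger Ma is earlier, so the oldest is Eoarchean and the youngest is Cenozoic; youngest to oldest: Cenozoic, Mesozoic, Paleozoic, Mesoproterozoic, Paleoproterozoic, Eoarchean.
Oldest start 4031 minus youngest end 0 gives 4031 Myr overall.
Individual lengths (start − end): Eoarchean 431; Mesoproterozoic 600; Paleozoic 286.898; Paleoproterozoic 900; Mesozoic 185.902; Cenozoic 66. The largest is Paleoproterozoic at 900 Myr.

Cenozoic → Mesozoic → Paleozoic → Mesoproterozoic → Paleoproterozoic → Eoarchean; total span 4031 Myr; longest is Paleoproterozoic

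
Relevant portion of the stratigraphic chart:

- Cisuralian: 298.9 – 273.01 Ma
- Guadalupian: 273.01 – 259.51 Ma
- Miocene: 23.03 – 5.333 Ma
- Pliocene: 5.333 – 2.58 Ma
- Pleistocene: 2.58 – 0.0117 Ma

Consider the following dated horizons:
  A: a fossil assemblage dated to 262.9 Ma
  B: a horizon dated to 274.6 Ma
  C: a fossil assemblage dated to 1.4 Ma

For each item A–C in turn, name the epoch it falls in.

Match each age against the start–end ranges in the excerpt: A = 262.9 Ma → Guadalupian (273.01–259.51); B = 274.6 Ma → Cisuralian (298.9–273.01); C = 1.4 Ma → Pleistocene (2.58–0.0117).

A — Guadalupian; B — Cisuralian; C — Pleistocene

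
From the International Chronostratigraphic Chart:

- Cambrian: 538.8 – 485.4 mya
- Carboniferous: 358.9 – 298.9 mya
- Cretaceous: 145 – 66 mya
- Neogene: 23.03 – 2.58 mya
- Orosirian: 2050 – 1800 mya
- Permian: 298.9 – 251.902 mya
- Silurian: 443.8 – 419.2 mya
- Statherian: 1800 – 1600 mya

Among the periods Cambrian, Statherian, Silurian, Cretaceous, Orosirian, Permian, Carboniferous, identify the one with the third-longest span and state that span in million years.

Start − end for each: Cambrian 538.8 − 485.4 = 53.4; Statherian 1800 − 1600 = 200; Silurian 443.8 − 419.2 = 24.6; Cretaceous 145 − 66 = 79; Orosirian 2050 − 1800 = 250; Permian 298.9 − 251.902 = 46.998; Carboniferous 358.9 − 298.9 = 60.
Ranking these from longest: Orosirian > Statherian > Cretaceous > Carboniferous > Cambrian > Permian > Silurian.
Position 3 in that ranking is Cretaceous, which lasted 79 Myr.

Cretaceous, 79 million years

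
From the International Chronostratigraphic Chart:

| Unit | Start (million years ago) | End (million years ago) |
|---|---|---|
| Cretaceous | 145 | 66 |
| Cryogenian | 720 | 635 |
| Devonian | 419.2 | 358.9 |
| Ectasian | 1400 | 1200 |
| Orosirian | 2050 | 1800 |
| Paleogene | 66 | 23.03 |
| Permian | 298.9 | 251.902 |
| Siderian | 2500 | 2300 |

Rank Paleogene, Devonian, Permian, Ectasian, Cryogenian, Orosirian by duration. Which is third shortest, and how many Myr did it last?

Start − end for each: Paleogene 66 − 23.03 = 42.97; Devonian 419.2 − 358.9 = 60.3; Permian 298.9 − 251.902 = 46.998; Ectasian 1400 − 1200 = 200; Cryogenian 720 − 635 = 85; Orosirian 2050 − 1800 = 250.
Ranking these from shortest: Paleogene < Permian < Devonian < Cryogenian < Ectasian < Orosirian.
Position 3 in that ranking is Devonian, which lasted 60.3 Myr.

Devonian, 60.3 million years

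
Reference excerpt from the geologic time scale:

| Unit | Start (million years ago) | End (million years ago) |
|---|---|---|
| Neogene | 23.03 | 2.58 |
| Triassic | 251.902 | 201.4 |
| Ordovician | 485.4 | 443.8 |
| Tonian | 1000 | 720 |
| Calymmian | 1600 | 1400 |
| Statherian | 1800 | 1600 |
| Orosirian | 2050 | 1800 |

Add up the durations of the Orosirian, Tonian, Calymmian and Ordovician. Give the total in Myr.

Duration is start − end for each: (2050 − 1800) + (1000 − 720) + (1600 − 1400) + (485.4 − 443.8).
That is 250 + 280 + 200 + 41.6, which totals 771.6 million years.

771.6 million years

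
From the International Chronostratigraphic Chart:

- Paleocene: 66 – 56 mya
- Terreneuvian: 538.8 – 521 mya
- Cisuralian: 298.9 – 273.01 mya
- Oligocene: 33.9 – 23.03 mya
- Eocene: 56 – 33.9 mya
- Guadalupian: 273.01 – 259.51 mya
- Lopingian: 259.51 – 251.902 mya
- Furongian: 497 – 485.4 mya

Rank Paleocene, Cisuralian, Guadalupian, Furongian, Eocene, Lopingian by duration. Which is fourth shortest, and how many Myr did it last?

Durations: Paleocene 10; Cisuralian 25.89; Guadalupian 13.5; Furongian 11.6; Eocene 22.1; Lopingian 7.608 Myr.
Sorted shortest-first: Lopingian (7.608), Paleocene (10), Furongian (11.6), Guadalupian (13.5), Eocene (22.1), Cisuralian (25.89).
The fourth shortest is Guadalupian at 13.5 Myr.

Guadalupian, 13.5 million years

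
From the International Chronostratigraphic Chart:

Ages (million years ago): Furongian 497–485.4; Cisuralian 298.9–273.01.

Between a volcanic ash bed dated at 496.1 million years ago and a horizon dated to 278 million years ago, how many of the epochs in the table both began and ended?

0

The older date is 496.1 Ma and the younger is 278 Ma.
No epoch both begins after 496.1 Ma and ends before 278 Ma, so the count is 0.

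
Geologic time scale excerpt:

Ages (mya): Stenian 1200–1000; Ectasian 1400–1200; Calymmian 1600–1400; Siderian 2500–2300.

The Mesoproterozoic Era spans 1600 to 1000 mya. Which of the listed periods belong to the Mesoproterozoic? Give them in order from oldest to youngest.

Periods with both bounds inside 1600–1000 Ma: Calymmian (1600–1400), Ectasian (1400–1200), Stenian (1200–1000).

Calymmian, Ectasian, Stenian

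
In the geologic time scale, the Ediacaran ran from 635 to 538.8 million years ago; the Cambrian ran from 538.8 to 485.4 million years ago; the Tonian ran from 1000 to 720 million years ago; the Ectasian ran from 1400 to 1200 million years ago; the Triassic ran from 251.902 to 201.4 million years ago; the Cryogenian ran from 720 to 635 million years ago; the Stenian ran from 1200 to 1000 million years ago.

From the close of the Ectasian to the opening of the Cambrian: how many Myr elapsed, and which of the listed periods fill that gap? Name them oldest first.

End of Ectasian = 1200 Ma; start of Cambrian = 538.8 Ma.
Gap = 1200 − 538.8 = 661.2 Myr.
Periods wholly inside 1200–538.8 Ma: Stenian (1200–1000), Tonian (1000–720), Cryogenian (720–635), Ediacaran (635–538.8).

661.2 million years; Stenian, Tonian, Cryogenian, Ediacaran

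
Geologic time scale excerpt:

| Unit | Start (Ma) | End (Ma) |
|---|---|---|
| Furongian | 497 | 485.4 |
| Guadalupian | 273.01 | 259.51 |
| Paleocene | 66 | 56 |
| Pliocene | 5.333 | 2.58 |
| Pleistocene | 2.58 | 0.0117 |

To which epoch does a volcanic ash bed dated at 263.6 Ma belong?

Guadalupian

263.6 Ma lies between 273.01 and 259.51 Ma, so it falls in the Guadalupian.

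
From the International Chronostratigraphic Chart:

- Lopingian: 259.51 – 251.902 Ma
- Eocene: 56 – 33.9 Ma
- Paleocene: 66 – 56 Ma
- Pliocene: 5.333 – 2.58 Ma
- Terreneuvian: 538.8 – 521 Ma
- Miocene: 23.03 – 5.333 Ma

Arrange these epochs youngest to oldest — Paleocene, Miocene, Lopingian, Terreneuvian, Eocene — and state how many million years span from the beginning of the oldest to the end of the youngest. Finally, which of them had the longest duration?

Start ages (Ma): Terreneuvian 538.8, Lopingian 259.51, Paleocene 66, Eocene 56, Miocene 23.03.
Ordered youngest to oldest: Miocene, Eocene, Paleocene, Lopingian, Terreneuvian.
Span = 538.8 − 5.333 = 533.467 Myr.
Durations: Terreneuvian 17.8, Miocene 17.697, Eocene 22.1, Paleocene 10, Lopingian 7.608 → longest is Eocene (22.1 Myr).

Miocene → Eocene → Paleocene → Lopingian → Terreneuvian; total span 533.467 Myr; longest is Eocene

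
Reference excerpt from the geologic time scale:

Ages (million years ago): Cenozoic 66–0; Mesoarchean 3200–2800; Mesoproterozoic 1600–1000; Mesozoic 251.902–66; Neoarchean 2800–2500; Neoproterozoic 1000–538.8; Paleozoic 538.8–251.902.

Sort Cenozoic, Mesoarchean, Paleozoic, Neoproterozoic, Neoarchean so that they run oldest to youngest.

Mesoarchean, Neoarchean, Neoproterozoic, Paleozoic, Cenozoic

Sorting by start age (descending Ma, since larger Ma = older): Mesoarchean began 3200, Neoarchean began 2800, Neoproterozoic began 1000, Paleozoic began 538.8, Cenozoic began 66.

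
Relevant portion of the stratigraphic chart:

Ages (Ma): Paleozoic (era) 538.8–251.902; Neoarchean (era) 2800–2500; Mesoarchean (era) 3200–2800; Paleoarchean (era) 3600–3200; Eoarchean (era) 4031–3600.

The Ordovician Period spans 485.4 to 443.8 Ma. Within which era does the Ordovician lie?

The Ordovician (485.4–443.8 Ma) lies entirely within 538.8–251.902 Ma, the Paleozoic Era.

Paleozoic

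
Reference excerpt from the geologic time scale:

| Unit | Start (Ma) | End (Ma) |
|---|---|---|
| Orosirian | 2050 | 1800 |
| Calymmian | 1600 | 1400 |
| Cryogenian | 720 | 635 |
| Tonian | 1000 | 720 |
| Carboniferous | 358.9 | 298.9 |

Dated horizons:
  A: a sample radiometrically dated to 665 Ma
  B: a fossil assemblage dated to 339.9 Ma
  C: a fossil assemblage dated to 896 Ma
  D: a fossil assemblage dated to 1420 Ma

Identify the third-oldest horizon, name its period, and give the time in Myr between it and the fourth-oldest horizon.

A, in the Cryogenian; 325.1 million years to B

Sorted oldest-first by Ma: D (1420), C (896), A (665), B (339.9).
The third oldest is A at 665 Ma, which lies in 720–635 Ma: the Cryogenian.
The fourth oldest is B at 339.9 Ma; separation = |665 − 339.9| = 325.1 Myr.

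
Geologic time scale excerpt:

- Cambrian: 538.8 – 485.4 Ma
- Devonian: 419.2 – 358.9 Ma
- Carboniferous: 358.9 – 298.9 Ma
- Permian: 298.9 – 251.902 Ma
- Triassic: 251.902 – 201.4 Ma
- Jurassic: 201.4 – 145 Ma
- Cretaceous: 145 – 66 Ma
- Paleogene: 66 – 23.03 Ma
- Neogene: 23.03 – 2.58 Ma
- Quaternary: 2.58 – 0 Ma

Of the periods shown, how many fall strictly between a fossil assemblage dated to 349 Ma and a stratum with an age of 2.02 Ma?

349 Ma sits inside the Carboniferous (358.9–298.9) and 2.02 Ma inside the Quaternary (2.58–0); neither of those is wholly between the two dates.
The listed periods lying completely between them are Permian, Triassic, Jurassic, Cretaceous, Paleogene, Neogene — 6 in all.

6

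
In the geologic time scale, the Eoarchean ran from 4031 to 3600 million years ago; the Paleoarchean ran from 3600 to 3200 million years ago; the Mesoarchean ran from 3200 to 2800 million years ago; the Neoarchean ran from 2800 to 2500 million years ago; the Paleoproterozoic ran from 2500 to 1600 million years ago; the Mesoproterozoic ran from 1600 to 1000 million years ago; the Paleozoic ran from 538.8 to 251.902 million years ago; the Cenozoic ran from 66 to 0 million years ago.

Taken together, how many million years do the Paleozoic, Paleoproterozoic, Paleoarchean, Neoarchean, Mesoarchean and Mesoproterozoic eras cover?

2886.898 million years

Duration is start − end for each: (538.8 − 251.902) + (2500 − 1600) + (3600 − 3200) + (2800 − 2500) + (3200 − 2800) + (1600 − 1000).
That is 286.898 + 900 + 400 + 300 + 400 + 600, which totals 2886.898 million years.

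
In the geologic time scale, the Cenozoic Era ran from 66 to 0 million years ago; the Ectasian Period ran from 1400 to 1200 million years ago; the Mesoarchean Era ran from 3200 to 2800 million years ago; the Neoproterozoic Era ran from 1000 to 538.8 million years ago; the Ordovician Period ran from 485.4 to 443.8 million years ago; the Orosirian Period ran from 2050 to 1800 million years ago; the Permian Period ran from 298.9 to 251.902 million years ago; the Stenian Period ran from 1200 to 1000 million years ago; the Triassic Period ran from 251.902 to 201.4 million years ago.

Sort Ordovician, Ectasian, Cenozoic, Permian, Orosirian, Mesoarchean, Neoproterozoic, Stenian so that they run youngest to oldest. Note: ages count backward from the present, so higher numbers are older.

Cenozoic, Permian, Ordovician, Neoproterozoic, Stenian, Ectasian, Orosirian, Mesoarchean

Read off each span (Ma): Ordovician 485.4–443.8; Ectasian 1400–1200; Cenozoic 66–0; Permian 298.9–251.902; Orosirian 2050–1800; Mesoarchean 3200–2800; Neoproterozoic 1000–538.8; Stenian 1200–1000.
Larger Ma is older, so oldest→youngest is Mesoarchean, Orosirian, Ectasian, Stenian, Neoproterozoic, Ordovician, Permian, Cenozoic; reverse it for youngest→oldest.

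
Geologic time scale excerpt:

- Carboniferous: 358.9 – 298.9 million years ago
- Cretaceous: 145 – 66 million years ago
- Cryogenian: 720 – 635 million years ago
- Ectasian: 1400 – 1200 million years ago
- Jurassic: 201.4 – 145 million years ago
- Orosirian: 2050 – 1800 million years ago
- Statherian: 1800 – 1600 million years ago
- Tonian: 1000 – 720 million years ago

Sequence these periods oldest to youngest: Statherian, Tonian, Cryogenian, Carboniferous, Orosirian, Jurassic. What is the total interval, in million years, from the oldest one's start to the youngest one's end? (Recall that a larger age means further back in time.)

Orosirian, Statherian, Tonian, Cryogenian, Carboniferous, Jurassic; total span 1905 Myr

Start ages (Ma): Orosirian 2050, Statherian 1800, Tonian 1000, Cryogenian 720, Carboniferous 358.9, Jurassic 201.4.
Ordered oldest to youngest: Orosirian, Statherian, Tonian, Cryogenian, Carboniferous, Jurassic.
Span = 2050 − 145 = 1905 Myr.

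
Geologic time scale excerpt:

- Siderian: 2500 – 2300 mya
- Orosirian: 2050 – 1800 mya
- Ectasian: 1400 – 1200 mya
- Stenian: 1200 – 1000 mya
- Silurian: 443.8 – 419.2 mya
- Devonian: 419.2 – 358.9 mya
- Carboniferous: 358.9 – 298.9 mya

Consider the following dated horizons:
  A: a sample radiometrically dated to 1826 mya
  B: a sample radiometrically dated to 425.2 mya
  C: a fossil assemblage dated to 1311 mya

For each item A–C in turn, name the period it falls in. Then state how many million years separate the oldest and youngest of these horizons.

Match each age against the start–end ranges in the excerpt: A = 1826 Ma → Orosirian (2050–1800); B = 425.2 Ma → Silurian (443.8–419.2); C = 1311 Ma → Ectasian (1400–1200).
The largest age is 1826 Ma and the smallest is 425.2 Ma; their difference is 1400.8 Myr.

A — Orosirian; B — Silurian; C — Ectasian; span 1400.8 million years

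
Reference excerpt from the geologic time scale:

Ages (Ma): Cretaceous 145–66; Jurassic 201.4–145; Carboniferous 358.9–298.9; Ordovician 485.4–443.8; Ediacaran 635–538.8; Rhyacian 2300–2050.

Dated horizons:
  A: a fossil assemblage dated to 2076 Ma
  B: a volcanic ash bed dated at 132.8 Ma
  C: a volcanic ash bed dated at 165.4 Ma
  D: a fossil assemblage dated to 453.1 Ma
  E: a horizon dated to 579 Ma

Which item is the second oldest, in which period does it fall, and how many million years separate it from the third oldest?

Larger Ma means older, so oldest first: A 2076 > E 579 > D 453.1 > C 165.4 > B 132.8.
Counting 2 along gives E (579 Ma); the excerpt puts that inside the Ediacaran, 635–538.8 Ma.
Next in line is D (453.1 Ma), and 579 − 453.1 = 125.9 Myr.

E, in the Ediacaran; 125.9 million years to D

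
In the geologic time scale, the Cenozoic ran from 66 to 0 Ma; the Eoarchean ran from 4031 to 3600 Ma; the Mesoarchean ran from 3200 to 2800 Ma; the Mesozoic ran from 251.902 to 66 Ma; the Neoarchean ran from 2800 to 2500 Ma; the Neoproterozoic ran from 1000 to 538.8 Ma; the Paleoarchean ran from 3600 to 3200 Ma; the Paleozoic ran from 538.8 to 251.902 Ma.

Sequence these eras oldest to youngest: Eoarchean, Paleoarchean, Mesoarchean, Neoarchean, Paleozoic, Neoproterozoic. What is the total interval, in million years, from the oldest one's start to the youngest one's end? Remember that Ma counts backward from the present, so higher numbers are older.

Start ages (Ma): Eoarchean 4031, Paleoarchean 3600, Mesoarchean 3200, Neoarchean 2800, Neoproterozoic 1000, Paleozoic 538.8.
Ordered oldest to youngest: Eoarchean, Paleoarchean, Mesoarchean, Neoarchean, Neoproterozoic, Paleozoic.
Span = 4031 − 251.902 = 3779.098 Myr.

Eoarchean → Paleoarchean → Mesoarchean → Neoarchean → Neoproterozoic → Paleozoic; total span 3779.098 Myr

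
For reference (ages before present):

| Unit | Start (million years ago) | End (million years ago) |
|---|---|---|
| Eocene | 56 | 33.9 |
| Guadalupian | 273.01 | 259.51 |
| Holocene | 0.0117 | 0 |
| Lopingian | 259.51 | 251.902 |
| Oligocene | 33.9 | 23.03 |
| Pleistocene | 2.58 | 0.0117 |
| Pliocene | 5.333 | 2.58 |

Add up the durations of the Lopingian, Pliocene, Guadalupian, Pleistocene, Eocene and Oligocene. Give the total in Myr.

59.3993 million years

Each duration: Lopingian = 7.608; Pliocene = 2.753; Guadalupian = 13.5; Pleistocene = 2.5683; Eocene = 22.1; Oligocene = 10.87.
Sum: 7.608 + 2.753 + 13.5 + 2.5683 + 22.1 + 10.87 = 59.3993 Myr.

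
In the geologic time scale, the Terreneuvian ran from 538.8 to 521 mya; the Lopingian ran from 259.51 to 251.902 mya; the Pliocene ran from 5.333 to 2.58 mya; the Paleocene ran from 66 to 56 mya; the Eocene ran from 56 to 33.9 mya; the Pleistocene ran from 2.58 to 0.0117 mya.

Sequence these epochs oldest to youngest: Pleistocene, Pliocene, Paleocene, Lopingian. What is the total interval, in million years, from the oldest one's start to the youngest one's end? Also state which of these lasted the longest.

From the excerpt: Pleistocene 2.58–0.0117; Pliocene 5.333–2.58; Paleocene 66–56; Lopingian 259.51–251.902 (Ma).
Larger Ma is earlier, so the oldest is Lopingian and the youngest is Pleistocene; oldest to youngest: Lopingian, Paleocene, Pliocene, Pleistocene.
Oldest start 259.51 minus youngest end 0.0117 gives 259.4983 Myr overall.
Individual lengths (start − end): Pliocene 2.753; Pleistocene 2.5683; Paleocene 10; Lopingian 7.608. The largest is Paleocene at 10 Myr.

Lopingian → Paleocene → Pliocene → Pleistocene; total span 259.4983 Myr; longest is Paleocene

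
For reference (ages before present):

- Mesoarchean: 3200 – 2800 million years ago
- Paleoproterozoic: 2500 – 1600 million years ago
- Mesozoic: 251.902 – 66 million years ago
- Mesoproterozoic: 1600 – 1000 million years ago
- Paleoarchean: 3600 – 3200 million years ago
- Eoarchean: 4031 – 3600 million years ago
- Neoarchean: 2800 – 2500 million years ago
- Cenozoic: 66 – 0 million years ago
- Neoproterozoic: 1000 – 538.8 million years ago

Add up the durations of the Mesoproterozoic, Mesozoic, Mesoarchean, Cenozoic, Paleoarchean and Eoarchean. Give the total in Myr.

Each duration: Mesoproterozoic = 600; Mesozoic = 185.902; Mesoarchean = 400; Cenozoic = 66; Paleoarchean = 400; Eoarchean = 431.
Sum: 600 + 185.902 + 400 + 66 + 400 + 431 = 2082.902 Myr.

2082.902 million years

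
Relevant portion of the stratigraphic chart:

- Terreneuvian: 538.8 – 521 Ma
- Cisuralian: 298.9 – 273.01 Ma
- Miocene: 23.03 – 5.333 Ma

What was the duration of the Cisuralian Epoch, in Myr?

25.89 million years

298.9 − 273.01 = 25.89 million years.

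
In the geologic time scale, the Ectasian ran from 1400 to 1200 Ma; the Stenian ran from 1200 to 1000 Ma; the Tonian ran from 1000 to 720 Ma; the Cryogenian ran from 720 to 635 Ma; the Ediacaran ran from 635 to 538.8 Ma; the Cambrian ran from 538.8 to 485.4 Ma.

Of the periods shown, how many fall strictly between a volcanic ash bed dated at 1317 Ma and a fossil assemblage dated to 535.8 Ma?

4

The older date is 1317 Ma and the younger is 535.8 Ma.
Periods with start < 1317 and end > 535.8 Ma: Stenian (1200–1000), Tonian (1000–720), Cryogenian (720–635), Ediacaran (635–538.8).
That is 4 complete periods.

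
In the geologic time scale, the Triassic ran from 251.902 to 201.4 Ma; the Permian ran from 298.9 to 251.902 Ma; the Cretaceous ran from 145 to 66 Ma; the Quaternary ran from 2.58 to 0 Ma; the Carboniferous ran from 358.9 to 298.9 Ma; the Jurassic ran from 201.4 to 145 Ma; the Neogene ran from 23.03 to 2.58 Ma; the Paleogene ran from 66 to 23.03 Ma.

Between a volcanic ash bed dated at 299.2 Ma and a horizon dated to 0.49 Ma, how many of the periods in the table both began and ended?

6

The older date is 299.2 Ma and the younger is 0.49 Ma.
Periods with start < 299.2 and end > 0.49 Ma: Permian (298.9–251.902), Triassic (251.902–201.4), Jurassic (201.4–145), Cretaceous (145–66), Paleogene (66–23.03), Neogene (23.03–2.58).
That is 6 complete periods.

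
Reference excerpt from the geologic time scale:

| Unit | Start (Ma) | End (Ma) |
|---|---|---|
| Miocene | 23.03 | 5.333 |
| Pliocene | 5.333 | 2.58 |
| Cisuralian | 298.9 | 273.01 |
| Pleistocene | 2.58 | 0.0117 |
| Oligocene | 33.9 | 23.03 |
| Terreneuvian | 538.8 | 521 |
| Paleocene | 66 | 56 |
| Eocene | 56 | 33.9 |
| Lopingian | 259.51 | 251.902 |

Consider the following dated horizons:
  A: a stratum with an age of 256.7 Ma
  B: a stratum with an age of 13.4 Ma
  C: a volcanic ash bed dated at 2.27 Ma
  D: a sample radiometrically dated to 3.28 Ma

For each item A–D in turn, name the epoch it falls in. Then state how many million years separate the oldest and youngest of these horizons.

Match each age against the start–end ranges in the excerpt: A = 256.7 Ma → Lopingian (259.51–251.902); B = 13.4 Ma → Miocene (23.03–5.333); C = 2.27 Ma → Pleistocene (2.58–0.0117); D = 3.28 Ma → Pliocene (5.333–2.58).
The largest age is 256.7 Ma and the smallest is 2.27 Ma; their difference is 254.43 Myr.

A — Lopingian; B — Miocene; C — Pleistocene; D — Pliocene; span 254.43 million years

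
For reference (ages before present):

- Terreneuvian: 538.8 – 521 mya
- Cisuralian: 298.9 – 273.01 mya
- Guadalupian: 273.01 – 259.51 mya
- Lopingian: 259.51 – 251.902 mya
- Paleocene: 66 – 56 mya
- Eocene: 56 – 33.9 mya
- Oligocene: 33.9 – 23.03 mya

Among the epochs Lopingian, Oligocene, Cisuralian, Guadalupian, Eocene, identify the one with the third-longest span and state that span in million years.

Start − end for each: Lopingian 259.51 − 251.902 = 7.608; Oligocene 33.9 − 23.03 = 10.87; Cisuralian 298.9 − 273.01 = 25.89; Guadalupian 273.01 − 259.51 = 13.5; Eocene 56 − 33.9 = 22.1.
Ranking these from longest: Cisuralian > Eocene > Guadalupian > Oligocene > Lopingian.
Position 3 in that ranking is Guadalupian, which lasted 13.5 Myr.

Guadalupian, 13.5 million years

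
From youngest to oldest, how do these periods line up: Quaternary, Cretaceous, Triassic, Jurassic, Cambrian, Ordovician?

Quaternary, then Cretaceous, then Jurassic, then Triassic, then Ordovician, then Cambrian

Era membership (oldest first within each) — Paleozoic: Cambrian, Ordovician; Mesozoic: Triassic, Jurassic, Cretaceous; Cenozoic: Quaternary. Paleozoic precedes Mesozoic, which precedes Cenozoic. Concatenating the groups in that era order and then reversing gives youngest to oldest.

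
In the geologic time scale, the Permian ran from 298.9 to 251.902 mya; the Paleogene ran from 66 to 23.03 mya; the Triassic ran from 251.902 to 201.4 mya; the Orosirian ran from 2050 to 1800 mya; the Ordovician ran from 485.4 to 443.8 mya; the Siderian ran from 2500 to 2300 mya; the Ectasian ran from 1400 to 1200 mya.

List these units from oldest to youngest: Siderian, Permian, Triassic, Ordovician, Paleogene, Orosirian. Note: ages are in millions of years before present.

Siderian, Orosirian, Ordovician, Permian, Triassic, Paleogene

Read off each span (Ma): Siderian 2500–2300; Permian 298.9–251.902; Triassic 251.902–201.4; Ordovician 485.4–443.8; Paleogene 66–23.03; Orosirian 2050–1800.
Larger Ma is older, so oldest→youngest is Siderian, Orosirian, Ordovician, Permian, Triassic, Paleogene.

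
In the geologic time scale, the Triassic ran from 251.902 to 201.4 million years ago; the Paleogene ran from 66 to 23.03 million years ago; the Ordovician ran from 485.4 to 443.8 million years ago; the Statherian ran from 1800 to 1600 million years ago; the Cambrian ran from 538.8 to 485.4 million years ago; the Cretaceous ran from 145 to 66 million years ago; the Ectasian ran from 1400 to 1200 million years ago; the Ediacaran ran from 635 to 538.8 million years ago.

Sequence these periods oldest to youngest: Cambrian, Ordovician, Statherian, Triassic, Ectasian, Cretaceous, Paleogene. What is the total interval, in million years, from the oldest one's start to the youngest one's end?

From the excerpt: Cambrian 538.8–485.4; Ordovician 485.4–443.8; Statherian 1800–1600; Triassic 251.902–201.4; Ectasian 1400–1200; Cretaceous 145–66; Paleogene 66–23.03 (Ma).
Larger Ma is earlier, so the oldest is Statherian and the youngest is Paleogene; oldest to youngest: Statherian, Ectasian, Cambrian, Ordovician, Triassic, Cretaceous, Paleogene.
Oldest start 1800 minus youngest end 23.03 gives 1776.97 Myr overall.

Statherian → Ectasian → Cambrian → Ordovician → Triassic → Cretaceous → Paleogene; total span 1776.97 Myr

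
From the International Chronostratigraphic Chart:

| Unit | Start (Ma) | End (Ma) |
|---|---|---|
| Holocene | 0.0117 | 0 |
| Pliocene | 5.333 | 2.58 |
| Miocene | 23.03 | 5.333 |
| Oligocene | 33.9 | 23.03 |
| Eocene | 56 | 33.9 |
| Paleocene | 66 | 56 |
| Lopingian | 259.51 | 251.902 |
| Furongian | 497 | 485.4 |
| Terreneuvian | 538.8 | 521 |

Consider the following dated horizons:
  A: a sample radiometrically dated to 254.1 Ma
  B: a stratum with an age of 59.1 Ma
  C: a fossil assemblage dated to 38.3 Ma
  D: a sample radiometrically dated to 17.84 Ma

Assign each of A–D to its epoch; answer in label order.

Match each age against the start–end ranges in the excerpt: A = 254.1 Ma → Lopingian (259.51–251.902); B = 59.1 Ma → Paleocene (66–56); C = 38.3 Ma → Eocene (56–33.9); D = 17.84 Ma → Miocene (23.03–5.333).

A — Lopingian; B — Paleocene; C — Eocene; D — Miocene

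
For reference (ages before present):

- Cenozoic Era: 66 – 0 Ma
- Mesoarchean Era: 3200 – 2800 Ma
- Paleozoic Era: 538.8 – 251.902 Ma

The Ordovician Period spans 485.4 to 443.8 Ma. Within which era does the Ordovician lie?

The Ordovician (485.4–443.8 Ma) lies entirely within 538.8–251.902 Ma, the Paleozoic Era.

Paleozoic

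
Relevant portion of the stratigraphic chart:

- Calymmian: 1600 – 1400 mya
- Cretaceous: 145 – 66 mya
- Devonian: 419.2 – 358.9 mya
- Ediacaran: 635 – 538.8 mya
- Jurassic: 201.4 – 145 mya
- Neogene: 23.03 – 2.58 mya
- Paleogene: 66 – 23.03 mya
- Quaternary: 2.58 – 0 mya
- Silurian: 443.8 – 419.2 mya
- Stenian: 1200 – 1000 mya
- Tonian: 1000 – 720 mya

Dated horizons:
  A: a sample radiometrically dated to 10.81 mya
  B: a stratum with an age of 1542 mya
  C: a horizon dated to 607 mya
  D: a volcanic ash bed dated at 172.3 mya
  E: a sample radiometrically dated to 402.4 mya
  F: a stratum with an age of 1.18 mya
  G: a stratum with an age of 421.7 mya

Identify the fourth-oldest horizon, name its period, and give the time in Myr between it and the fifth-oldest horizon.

E, in the Devonian; 230.1 million years to D

Sorted oldest-first by Ma: B (1542), C (607), G (421.7), E (402.4), D (172.3), A (10.81), F (1.18).
The fourth oldest is E at 402.4 Ma, which lies in 419.2–358.9 Ma: the Devonian.
The fifth oldest is D at 172.3 Ma; separation = |402.4 − 172.3| = 230.1 Myr.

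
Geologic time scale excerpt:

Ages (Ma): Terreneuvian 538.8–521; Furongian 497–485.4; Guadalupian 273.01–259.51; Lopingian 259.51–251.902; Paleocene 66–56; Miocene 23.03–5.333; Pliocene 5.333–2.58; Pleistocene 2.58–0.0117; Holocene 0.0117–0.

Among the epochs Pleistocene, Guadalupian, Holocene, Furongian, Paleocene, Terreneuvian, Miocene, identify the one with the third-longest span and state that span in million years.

Start − end for each: Pleistocene 2.58 − 0.0117 = 2.5683; Guadalupian 273.01 − 259.51 = 13.5; Holocene 0.0117 − 0 = 0.0117; Furongian 497 − 485.4 = 11.6; Paleocene 66 − 56 = 10; Terreneuvian 538.8 − 521 = 17.8; Miocene 23.03 − 5.333 = 17.697.
Ranking these from longest: Terreneuvian > Miocene > Guadalupian > Furongian > Paleocene > Pleistocene > Holocene.
Position 3 in that ranking is Guadalupian, which lasted 13.5 Myr.

Guadalupian, 13.5 million years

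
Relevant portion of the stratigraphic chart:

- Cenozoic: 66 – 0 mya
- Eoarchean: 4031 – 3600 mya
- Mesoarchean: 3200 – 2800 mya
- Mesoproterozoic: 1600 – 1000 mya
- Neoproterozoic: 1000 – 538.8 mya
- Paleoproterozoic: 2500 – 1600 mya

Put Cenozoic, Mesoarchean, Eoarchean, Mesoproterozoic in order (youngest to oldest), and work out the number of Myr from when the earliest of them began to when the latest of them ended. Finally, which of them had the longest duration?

Start ages (Ma): Eoarchean 4031, Mesoarchean 3200, Mesoproterozoic 1600, Cenozoic 66.
Ordered youngest to oldest: Cenozoic, Mesoproterozoic, Mesoarchean, Eoarchean.
Span = 4031 − 0 = 4031 Myr.
Durations: Eoarchean 431, Mesoarchean 400, Cenozoic 66, Mesoproterozoic 600 → longest is Mesoproterozoic (600 Myr).

Cenozoic, Mesoproterozoic, Mesoarchean, Eoarchean; total span 4031 Myr; longest is Mesoproterozoic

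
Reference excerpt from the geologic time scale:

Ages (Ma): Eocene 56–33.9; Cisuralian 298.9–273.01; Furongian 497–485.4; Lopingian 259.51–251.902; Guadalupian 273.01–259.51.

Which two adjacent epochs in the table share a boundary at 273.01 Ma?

The Cisuralian ends at 273.01 Ma and the Guadalupian begins at 273.01 Ma, so they share that boundary.

Cisuralian and Guadalupian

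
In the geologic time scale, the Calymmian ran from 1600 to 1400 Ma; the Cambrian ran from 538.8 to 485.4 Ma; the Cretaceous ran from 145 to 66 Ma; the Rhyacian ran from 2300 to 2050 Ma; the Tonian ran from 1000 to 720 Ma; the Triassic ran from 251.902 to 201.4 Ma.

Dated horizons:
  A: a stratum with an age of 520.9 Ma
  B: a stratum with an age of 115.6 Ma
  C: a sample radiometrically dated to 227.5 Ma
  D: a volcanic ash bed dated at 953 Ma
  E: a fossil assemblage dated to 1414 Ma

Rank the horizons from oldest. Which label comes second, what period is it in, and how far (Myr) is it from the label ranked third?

Larger Ma means older, so oldest first: E 1414 > D 953 > A 520.9 > C 227.5 > B 115.6.
Counting 2 along gives D (953 Ma); the excerpt puts that inside the Tonian, 1000–720 Ma.
Next in line is A (520.9 Ma), and 953 − 520.9 = 432.1 Myr.

D, in the Tonian; 432.1 million years to A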